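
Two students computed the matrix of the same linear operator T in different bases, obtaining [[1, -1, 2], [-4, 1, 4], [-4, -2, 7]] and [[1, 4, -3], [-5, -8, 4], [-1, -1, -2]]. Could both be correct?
No.

trace(A) = 9 but trace(B) = -9. The trace is a similarity invariant, so A and B are not similar.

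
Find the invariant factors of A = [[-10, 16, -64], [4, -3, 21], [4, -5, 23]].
The Jordan structure of A has elementary divisors (x - 2)^2, (x - 6). Arranging the block sizes at each eigenvalue in decreasing order and taking row products gives the invariant factors.

Invariant factors (smallest first, each dividing the next): (x - 6)(x - 2)^2.

Check: the last factor (x - 6)(x - 2)^2 is the minimal polynomial, and the product (x - 6)(x - 2)^2 is the characteristic polynomial.

(x - 6)(x - 2)^2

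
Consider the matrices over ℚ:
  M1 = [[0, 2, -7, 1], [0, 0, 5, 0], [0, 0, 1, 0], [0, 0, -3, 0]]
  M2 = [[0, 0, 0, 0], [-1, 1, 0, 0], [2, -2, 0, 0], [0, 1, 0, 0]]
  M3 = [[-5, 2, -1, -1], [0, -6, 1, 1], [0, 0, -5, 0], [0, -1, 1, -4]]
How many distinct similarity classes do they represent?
Characteristic polynomials: χ_{M1} = x^3(x - 1), χ_{M2} = x^3(x - 1), χ_{M3} = (x + 5)^4.

{M1, M2}: invariant factors x, x^2(x - 1).

{M3}: invariant factors x + 5, (x + 5)^3.

Matrices are similar if and only if their invariant-factor lists agree; the partition into similarity classes is {M1, M2}, {M3}.

2 classes: {M1, M2}, {M3}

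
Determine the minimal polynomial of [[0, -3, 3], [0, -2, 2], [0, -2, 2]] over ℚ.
m_A(x) = x^2

The characteristic polynomial factors as x^3. The minimal polynomial is ∏(x - λ)^{k_λ} where k_λ is the size of the largest Jordan block at λ.

For λ = 0: rank(A) = 1, and the largest Jordan block has size 2 (the smallest k with rank(A^k) = rank(A^(k+1))).

So m_A(x) = x^2.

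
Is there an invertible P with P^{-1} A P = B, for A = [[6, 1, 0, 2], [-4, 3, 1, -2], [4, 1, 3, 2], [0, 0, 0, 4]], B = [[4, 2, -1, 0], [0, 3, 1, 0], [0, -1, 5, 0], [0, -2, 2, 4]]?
Two matrices over a field are similar if and only if they have the same invariant factors.

Both A and B have characteristic polynomial (x - 4)^4 and minimal polynomial (x - 4)^3. Computing further, both have invariant factors x - 4, (x - 4)^3. Hence A and B are similar.

Yes.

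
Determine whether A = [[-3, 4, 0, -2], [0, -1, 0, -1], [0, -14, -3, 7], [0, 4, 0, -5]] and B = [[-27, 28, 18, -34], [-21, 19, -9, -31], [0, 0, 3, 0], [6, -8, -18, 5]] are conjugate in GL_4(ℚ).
No.

trace(A) = -12 but trace(B) = 0. The trace is a similarity invariant, so A and B are not similar.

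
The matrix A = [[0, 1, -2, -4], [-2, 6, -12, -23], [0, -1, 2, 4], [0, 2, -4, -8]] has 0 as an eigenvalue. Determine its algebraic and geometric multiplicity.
The characteristic polynomial is x^4, so the factor x appears with exponent 4: the algebraic multiplicity is 4.

rank(A) = 2, so the eigenspace has dimension 4 - 2 = 2: the geometric multiplicity is 2.

Since 2 < 4, A is not diagonalizable.

algebraic multiplicity 4, geometric multiplicity 2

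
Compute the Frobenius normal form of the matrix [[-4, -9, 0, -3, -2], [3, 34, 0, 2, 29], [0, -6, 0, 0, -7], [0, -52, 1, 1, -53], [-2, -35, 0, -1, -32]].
The invariant factors of A (the non-unit diagonal entries of the Smith normal form of xI - A over ℚ[x]) are (x - 3)(x + 4)(x^3 + 3x + 2), each dividing the next. The characteristic polynomial is their product, (x - 3)(x + 4)(x^3 + 3x + 2).

The rational canonical form is the block-diagonal matrix of companion matrices C(f_i):
R = [[0, 0, 0, 0, 24], [1, 0, 0, 0, 34], [0, 1, 0, 0, -5], [0, 0, 1, 0, 9], [0, 0, 0, 1, -1]].

Note the characteristic polynomial does not split into linear factors over ℚ, so A has no Jordan form over ℚ; the rational canonical form exists over any field.

R = [[0, 0, 0, 0, 24], [1, 0, 0, 0, 34], [0, 1, 0, 0, -5], [0, 0, 1, 0, 9], [0, 0, 0, 1, -1]]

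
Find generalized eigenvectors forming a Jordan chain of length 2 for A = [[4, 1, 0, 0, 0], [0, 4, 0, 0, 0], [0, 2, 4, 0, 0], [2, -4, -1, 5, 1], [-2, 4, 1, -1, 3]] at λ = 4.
We seek v_1 ∈ ker((A - 4I)^2) \ ker(A - 4I), then set v_{i+1} = (A - 4I) v_i.

One such chain is v_1 = [[0, 1, -3, 0, -2]]^T, v_2 = [[1, 0, 2, -3, 3]]^T. Check: (A - 4I) v_2 = [[0, 0, 0, 0, 0]]^T = 0.

v_1 = [[0, 1, -3, 0, -2]]^T, v_2 = [[1, 0, 2, -3, 3]]^T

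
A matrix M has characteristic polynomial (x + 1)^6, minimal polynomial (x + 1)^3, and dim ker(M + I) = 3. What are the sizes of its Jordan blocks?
λ = -1: algebraic multiplicity 6 (exponent in χ_M), largest block size 3 (exponent in m_M), 3 blocks (geometric multiplicity). These force block sizes [3, 2, 1].

Jordan blocks: (-1, 3), (-1, 2), (-1, 1)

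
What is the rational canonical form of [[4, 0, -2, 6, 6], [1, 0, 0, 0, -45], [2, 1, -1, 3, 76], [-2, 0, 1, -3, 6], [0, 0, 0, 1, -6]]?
The invariant factors of A (the non-unit diagonal entries of the Smith normal form of xI - A over ℚ[x]) are (x - 2)(x^2 + 4x - 3)^2, each dividing the next. The characteristic polynomial is their product, (x - 2)(x^2 + 4x - 3)^2.

The rational canonical form is the block-diagonal matrix of companion matrices C(f_i):
R = [[0, 0, 0, 0, 18], [1, 0, 0, 0, -57], [0, 1, 0, 0, 44], [0, 0, 1, 0, 6], [0, 0, 0, 1, -6]].

Note the characteristic polynomial does not split into linear factors over ℚ, so A has no Jordan form over ℚ; the rational canonical form exists over any field.

R = [[0, 0, 0, 0, 18], [1, 0, 0, 0, -57], [0, 1, 0, 0, 44], [0, 0, 1, 0, 6], [0, 0, 0, 1, -6]]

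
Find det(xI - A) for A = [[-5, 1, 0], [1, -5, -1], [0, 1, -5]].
χ_A(x) = (x + 5)^3

xI - A = [[x + 5, -1, 0], [-1, x + 5, 1], [0, -1, x + 5]].

Expanding det(xI - A) along the first row:
det(xI - A) = + (x + 5)·det([[x + 5, 1], [-1, x + 5]]) - (-1)·det([[-1, 1], [0, x + 5]]) + (0)·det([[-1, x + 5], [0, -1]]).

Evaluating gives χ_A(x) = x^3 + 15x^2 + 75x + 125 = (x + 5)^3.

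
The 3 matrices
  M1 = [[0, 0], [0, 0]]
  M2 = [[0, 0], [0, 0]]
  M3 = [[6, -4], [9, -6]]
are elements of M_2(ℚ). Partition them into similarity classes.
2 classes: {M1, M2}, {M3}

Characteristic polynomials: χ_{M1} = x^2, χ_{M2} = x^2, χ_{M3} = x^2.

{M1, M2}: invariant factors x, x.

{M3}: invariant factors x^2.

Matrices are similar if and only if their invariant-factor lists agree; the partition into similarity classes is {M1, M2}, {M3}.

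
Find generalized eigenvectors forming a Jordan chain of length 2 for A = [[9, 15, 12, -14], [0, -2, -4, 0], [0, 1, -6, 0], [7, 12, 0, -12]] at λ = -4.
We seek v_1 ∈ ker((A + 4I)^2) \ ker(A + 4I), then set v_{i+1} = (A + 4I) v_i.

One such chain is v_1 = [[-1, 3, 2, 4]]^T, v_2 = [[0, -2, -1, -3]]^T. Check: (A + 4I) v_2 = [[0, 0, 0, 0]]^T = 0.

v_1 = [[-1, 3, 2, 4]]^T, v_2 = [[0, -2, -1, -3]]^T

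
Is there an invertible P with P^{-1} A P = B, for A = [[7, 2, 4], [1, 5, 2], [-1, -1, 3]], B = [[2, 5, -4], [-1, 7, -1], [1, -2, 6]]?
Two matrices over a field are similar if and only if they have the same invariant factors.

Both A and B have characteristic polynomial (x - 5)^3 and minimal polynomial (x - 5)^3. Computing further, both have invariant factors (x - 5)^3. Hence A and B are similar.

Yes.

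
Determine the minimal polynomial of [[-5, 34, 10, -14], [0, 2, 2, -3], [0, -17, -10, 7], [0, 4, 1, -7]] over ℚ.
m_A(x) = (x + 5)^3

The characteristic polynomial factors as (x + 5)^4. The minimal polynomial is ∏(x - λ)^{k_λ} where k_λ is the size of the largest Jordan block at λ.

For λ = -5: rank(A + 5I) = 2, and the largest Jordan block has size 3 (the smallest k with rank((A + 5I)^k) = rank((A + 5I)^(k+1))).

So m_A(x) = (x + 5)^3.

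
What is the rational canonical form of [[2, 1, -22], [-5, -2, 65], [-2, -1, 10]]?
R = [[0, 0, -12], [1, 0, -22], [0, 1, 10]]

The invariant factors of A (the non-unit diagonal entries of the Smith normal form of xI - A over ℚ[x]) are (x - 6)(x^2 - 4x - 2), each dividing the next. The characteristic polynomial is their product, (x - 6)(x^2 - 4x - 2).

The rational canonical form is the block-diagonal matrix of companion matrices C(f_i):
R = [[0, 0, -12], [1, 0, -22], [0, 1, 10]].

Note the characteristic polynomial does not split into linear factors over ℚ, so A has no Jordan form over ℚ; the rational canonical form exists over any field.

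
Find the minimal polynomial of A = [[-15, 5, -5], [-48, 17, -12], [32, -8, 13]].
m_A(x) = (x - 5)^2

The characteristic polynomial factors as (x - 5)^3. The minimal polynomial is ∏(x - λ)^{k_λ} where k_λ is the size of the largest Jordan block at λ.

For λ = 5: rank(A - 5I) = 1, and the largest Jordan block has size 2 (the smallest k with rank((A - 5I)^k) = rank((A - 5I)^(k+1))).

So m_A(x) = (x - 5)^2.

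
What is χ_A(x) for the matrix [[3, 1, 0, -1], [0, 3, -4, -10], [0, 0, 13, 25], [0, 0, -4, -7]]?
χ_A(x) = (x - 3)^4

xI - A = [[x - 3, -1, 0, 1], [0, x - 3, 4, 10], [0, 0, x - 13, -25], [0, 0, 4, x + 7]].

Expanding det(xI - A) along the first row:
det(xI - A) = + (x - 3)·det([[x - 3, 4, 10], [0, x - 13, -25], [0, 4, x + 7]]) - (-1)·det([[0, 4, 10], [0, x - 13, -25], [0, 4, x + 7]]) + (0)·det([[0, x - 3, 10], [0, 0, -25], [0, 0, x + 7]]) - (1)·det([[0, x - 3, 4], [0, 0, x - 13], [0, 0, 4]]).

Evaluating gives χ_A(x) = x^4 - 12x^3 + 54x^2 - 108x + 81 = (x - 3)^4.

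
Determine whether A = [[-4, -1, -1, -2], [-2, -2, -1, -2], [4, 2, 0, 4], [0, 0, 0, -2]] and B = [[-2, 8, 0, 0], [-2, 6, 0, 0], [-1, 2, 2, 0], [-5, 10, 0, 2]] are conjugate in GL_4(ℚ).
No.

trace(A) = -8 but trace(B) = 8. The trace is a similarity invariant, so A and B are not similar.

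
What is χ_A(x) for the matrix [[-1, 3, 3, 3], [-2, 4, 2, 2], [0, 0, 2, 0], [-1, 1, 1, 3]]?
xI - A = [[x + 1, -3, -3, -3], [2, x - 4, -2, -2], [0, 0, x - 2, 0], [1, -1, -1, x - 3]].

Expanding det(xI - A) along the first row:
det(xI - A) = + (x + 1)·det([[x - 4, -2, -2], [0, x - 2, 0], [-1, -1, x - 3]]) - (-3)·det([[2, -2, -2], [0, x - 2, 0], [1, -1, x - 3]]) + (-3)·det([[2, x - 4, -2], [0, 0, 0], [1, -1, x - 3]]) - (-3)·det([[2, x - 4, -2], [0, 0, x - 2], [1, -1, -1]]).

Evaluating gives χ_A(x) = x^4 - 8x^3 + 24x^2 - 32x + 16 = (x - 2)^4.

χ_A(x) = (x - 2)^4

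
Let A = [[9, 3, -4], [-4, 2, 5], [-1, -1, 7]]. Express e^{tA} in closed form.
e^{tA} = [[(t^2 + 6*t + 2)*e^{6*t}/2, t*(t + 6)*e^{6*t}/2, t*(-t - 8)*e^{6*t}/2], [t*(-t - 8)*e^{6*t}/2, (-t^2 - 8*t + 2)*e^{6*t}/2, t*(t + 10)*e^{6*t}/2], [-t*e^{6*t}, -t*e^{6*t}, (t + 1)*e^{6*t}]]

A has Jordan form J = [[6, 1, 0], [0, 6, 1], [0, 0, 6]] with A = PJP^{-1}, so e^{tA} = P e^{tJ} P^{-1}.

For a Jordan block J_k(λ), e^{tJ_k(λ)} = e^{λt} · (I + tN + t^2 N^2/2! + ... + t^{k-1} N^{k-1}/(k-1)!) where N is the nilpotent superdiagonal part.

Assembling the blocks and conjugating back gives the entries of e^{tA} as shown above.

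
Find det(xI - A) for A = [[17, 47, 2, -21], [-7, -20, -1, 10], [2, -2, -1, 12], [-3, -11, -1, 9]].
χ_A(x) = (x - 2)(x - 1)^3

xI - A = [[x - 17, -47, -2, 21], [7, x + 20, 1, -10], [-2, 2, x + 1, -12], [3, 11, 1, x - 9]].

Expanding det(xI - A) along the first row:
det(xI - A) = + (x - 17)·det([[x + 20, 1, -10], [2, x + 1, -12], [11, 1, x - 9]]) - (-47)·det([[7, 1, -10], [-2, x + 1, -12], [3, 1, x - 9]]) + (-2)·det([[7, x + 20, -10], [-2, 2, -12], [3, 11, x - 9]]) - (21)·det([[7, x + 20, 1], [-2, 2, x + 1], [3, 11, 1]]).

Evaluating gives χ_A(x) = x^4 - 5x^3 + 9x^2 - 7x + 2 = (x - 2)(x - 1)^3.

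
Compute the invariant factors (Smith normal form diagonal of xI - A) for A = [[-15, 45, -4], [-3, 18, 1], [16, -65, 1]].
The Jordan structure of A has elementary divisors (x + 2), (x - 3)^2. Arranging the block sizes at each eigenvalue in decreasing order and taking row products gives the invariant factors.

Invariant factors (smallest first, each dividing the next): (x - 3)^2(x + 2).

Check: the last factor (x - 3)^2(x + 2) is the minimal polynomial, and the product (x - 3)^2(x + 2) is the characteristic polynomial.

(x - 3)^2(x + 2)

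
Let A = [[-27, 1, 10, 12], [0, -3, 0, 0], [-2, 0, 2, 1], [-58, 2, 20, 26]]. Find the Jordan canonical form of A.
J = [[-3, 1, 0, 0], [0, -3, 0, 0], [0, 0, 2, 1], [0, 0, 0, 2]]

The characteristic polynomial is det(xI - A) = (x - 2)^2(x + 3)^2, so the eigenvalues are -3 (algebraic multiplicity 2), 2 (algebraic multiplicity 2).

For λ = -3: rank(A + 3I) = 3, rank((A + 3I)^2) = 2. The eigenspace has dimension 4 - 3 = 1, so there is 1 Jordan block; the rank sequence gives block sizes [2].

For λ = 2: rank(A - 2I) = 3, rank((A - 2I)^2) = 2. The eigenspace has dimension 4 - 3 = 1, so there is 1 Jordan block; the rank sequence gives block sizes [2].

Assembling the blocks gives the Jordan form J above.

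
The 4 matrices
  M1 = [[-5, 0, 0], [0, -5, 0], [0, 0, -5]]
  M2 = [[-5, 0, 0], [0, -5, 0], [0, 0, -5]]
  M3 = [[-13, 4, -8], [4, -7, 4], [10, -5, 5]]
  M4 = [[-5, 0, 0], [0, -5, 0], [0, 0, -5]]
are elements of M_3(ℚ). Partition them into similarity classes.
Characteristic polynomials: χ_{M1} = (x + 5)^3, χ_{M2} = (x + 5)^3, χ_{M3} = (x + 5)^3, χ_{M4} = (x + 5)^3.

{M1, M2, M4}: invariant factors x + 5, x + 5, x + 5.

{M3}: invariant factors x + 5, (x + 5)^2.

Matrices are similar if and only if their invariant-factor lists agree; the partition into similarity classes is {M1, M2, M4}, {M3}.

2 classes: {M1, M2, M4}, {M3}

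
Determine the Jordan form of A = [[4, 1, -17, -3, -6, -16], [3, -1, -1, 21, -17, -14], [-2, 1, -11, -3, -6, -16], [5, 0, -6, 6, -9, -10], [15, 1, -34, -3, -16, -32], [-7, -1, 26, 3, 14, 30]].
The characteristic polynomial is det(xI - A) = (x - 6)^3(x + 2)^3, so the eigenvalues are -2 (algebraic multiplicity 3), 6 (algebraic multiplicity 3).

For λ = -2: rank(A + 2I) = 4, rank((A + 2I)^2) = 3. The eigenspace has dimension 6 - 4 = 2, so there are 2 Jordan blocks; the rank sequence gives block sizes [2, 1].

For λ = 6: rank(A - 6I) = 5, rank((A - 6I)^2) = 4, rank((A - 6I)^3) = 3. The eigenspace has dimension 6 - 5 = 1, so there is 1 Jordan block; the rank sequence gives block sizes [3].

Assembling the blocks gives the Jordan form J above.

J = [[-2, 1, 0, 0, 0, 0], [0, -2, 0, 0, 0, 0], [0, 0, -2, 0, 0, 0], [0, 0, 0, 6, 1, 0], [0, 0, 0, 0, 6, 1], [0, 0, 0, 0, 0, 6]]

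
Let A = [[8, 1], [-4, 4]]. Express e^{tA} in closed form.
A has Jordan form J = [[6, 1], [0, 6]] with A = PJP^{-1}, so e^{tA} = P e^{tJ} P^{-1}.

For a Jordan block J_k(λ), e^{tJ_k(λ)} = e^{λt} · (I + tN + t^2 N^2/2! + ... + t^{k-1} N^{k-1}/(k-1)!) where N is the nilpotent superdiagonal part.

Assembling the blocks and conjugating back gives the entries of e^{tA} as shown above.

e^{tA} = [[(2*t + 1)*e^{6*t}, t*e^{6*t}], [-4*t*e^{6*t}, (1 - 2*t)*e^{6*t}]]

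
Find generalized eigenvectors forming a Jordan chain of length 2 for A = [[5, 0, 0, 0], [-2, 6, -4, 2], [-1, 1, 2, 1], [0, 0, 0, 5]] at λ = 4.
v_1 = [[0, 1, 0, 0]]^T, v_2 = [[0, 2, 1, 0]]^T

We seek v_1 ∈ ker((A - 4I)^2) \ ker(A - 4I), then set v_{i+1} = (A - 4I) v_i.

One such chain is v_1 = [[0, 1, 0, 0]]^T, v_2 = [[0, 2, 1, 0]]^T. Check: (A - 4I) v_2 = [[0, 0, 0, 0]]^T = 0.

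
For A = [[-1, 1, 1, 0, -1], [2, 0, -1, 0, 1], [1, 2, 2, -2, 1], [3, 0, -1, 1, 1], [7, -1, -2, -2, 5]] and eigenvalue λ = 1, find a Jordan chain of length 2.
We seek v_1 ∈ ker((A - I)^2) \ ker(A - I), then set v_{i+1} = (A - I) v_i.

One such chain is v_1 = [[0, 1, 0, 0, 0]]^T, v_2 = [[1, -1, 2, 0, -1]]^T. Check: (A - I) v_2 = [[0, 0, 0, 0, 0]]^T = 0.

v_1 = [[0, 1, 0, 0, 0]]^T, v_2 = [[1, -1, 2, 0, -1]]^T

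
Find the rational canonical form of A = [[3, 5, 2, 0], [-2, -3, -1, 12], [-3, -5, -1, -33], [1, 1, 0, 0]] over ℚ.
The invariant factors of A (the non-unit diagonal entries of the Smith normal form of xI - A over ℚ[x]) are (x - 2)^2(x + 2)(x + 3), each dividing the next. The characteristic polynomial is their product, (x - 2)^2(x + 2)(x + 3).

The rational canonical form is the block-diagonal matrix of companion matrices C(f_i):
R = [[0, 0, 0, -24], [1, 0, 0, 4], [0, 1, 0, 10], [0, 0, 1, -1]].

R = [[0, 0, 0, -24], [1, 0, 0, 4], [0, 1, 0, 10], [0, 0, 1, -1]]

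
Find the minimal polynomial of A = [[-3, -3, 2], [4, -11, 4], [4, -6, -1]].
The characteristic polynomial factors as (x + 5)^3. The minimal polynomial is ∏(x - λ)^{k_λ} where k_λ is the size of the largest Jordan block at λ.

For λ = -5: rank(A + 5I) = 1, and the largest Jordan block has size 2 (the smallest k with rank((A + 5I)^k) = rank((A + 5I)^(k+1))).

So m_A(x) = (x + 5)^2.

m_A(x) = (x + 5)^2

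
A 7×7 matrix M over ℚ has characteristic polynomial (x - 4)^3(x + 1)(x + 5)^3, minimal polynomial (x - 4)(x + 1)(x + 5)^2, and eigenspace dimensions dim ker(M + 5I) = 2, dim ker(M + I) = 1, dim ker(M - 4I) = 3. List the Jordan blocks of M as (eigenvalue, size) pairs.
λ = -5: algebraic multiplicity 3 (exponent in χ_M), largest block size 2 (exponent in m_M), 2 blocks (geometric multiplicity). These force block sizes [2, 1].
λ = -1: algebraic multiplicity 1 (exponent in χ_M), largest block size 1 (exponent in m_M), 1 block (geometric multiplicity). This forces block sizes [1].
λ = 4: algebraic multiplicity 3 (exponent in χ_M), largest block size 1 (exponent in m_M), 3 blocks (geometric multiplicity). These force block sizes [1, 1, 1].

Jordan blocks: (-5, 2), (-5, 1), (-1, 1), (4, 1), (4, 1), (4, 1)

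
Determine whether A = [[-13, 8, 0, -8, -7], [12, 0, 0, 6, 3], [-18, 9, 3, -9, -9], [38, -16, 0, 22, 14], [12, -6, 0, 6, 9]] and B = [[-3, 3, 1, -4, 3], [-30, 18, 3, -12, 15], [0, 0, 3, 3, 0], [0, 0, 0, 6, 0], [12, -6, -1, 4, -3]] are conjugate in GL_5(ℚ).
Yes.

Two matrices over a field are similar if and only if they have the same invariant factors.

Both A and B have characteristic polynomial (x - 6)^2(x - 3)^3 and minimal polynomial (x - 6)(x - 3)^2. Computing further, both have invariant factors (x - 6)(x - 3), (x - 6)(x - 3)^2. Hence A and B are similar.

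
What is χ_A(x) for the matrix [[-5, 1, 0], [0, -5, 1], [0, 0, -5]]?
xI - A = [[x + 5, -1, 0], [0, x + 5, -1], [0, 0, x + 5]].

Expanding det(xI - A) along the first row:
det(xI - A) = + (x + 5)·det([[x + 5, -1], [0, x + 5]]) - (-1)·det([[0, -1], [0, x + 5]]) + (0)·det([[0, x + 5], [0, 0]]).

Evaluating gives χ_A(x) = x^3 + 15x^2 + 75x + 125 = (x + 5)^3.

χ_A(x) = (x + 5)^3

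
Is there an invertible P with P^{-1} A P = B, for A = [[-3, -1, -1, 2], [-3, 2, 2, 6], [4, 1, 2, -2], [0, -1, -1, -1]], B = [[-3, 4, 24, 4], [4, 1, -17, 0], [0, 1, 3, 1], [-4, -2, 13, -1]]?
Yes.

Two matrices over a field are similar if and only if they have the same invariant factors.

Both A and B have characteristic polynomial (x - 1)^3(x + 3) and minimal polynomial (x - 1)^3(x + 3). Computing further, both have invariant factors (x - 1)^3(x + 3). Hence A and B are similar.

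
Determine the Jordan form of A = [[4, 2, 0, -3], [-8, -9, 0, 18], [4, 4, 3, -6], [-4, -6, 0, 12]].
J = [[2, 1, 0, 0], [0, 2, 0, 0], [0, 0, 3, 0], [0, 0, 0, 3]]

The characteristic polynomial is det(xI - A) = (x - 3)^2(x - 2)^2, so the eigenvalues are 2 (algebraic multiplicity 2), 3 (algebraic multiplicity 2).

For λ = 2: rank(A - 2I) = 3, rank((A - 2I)^2) = 2. The eigenspace has dimension 4 - 3 = 1, so there is 1 Jordan block; the rank sequence gives block sizes [2].

For λ = 3: rank(A - 3I) = 2. The eigenspace has dimension 4 - 2 = 2, so there are 2 Jordan blocks; the rank sequence gives block sizes [1, 1].

Assembling the blocks gives the Jordan form J above.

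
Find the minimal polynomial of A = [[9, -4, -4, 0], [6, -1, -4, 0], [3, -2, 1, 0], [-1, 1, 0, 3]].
m_A(x) = (x - 3)^2

The characteristic polynomial factors as (x - 3)^4. The minimal polynomial is ∏(x - λ)^{k_λ} where k_λ is the size of the largest Jordan block at λ.

For λ = 3: rank(A - 3I) = 2, and the largest Jordan block has size 2 (the smallest k with rank((A - 3I)^k) = rank((A - 3I)^(k+1))).

So m_A(x) = (x - 3)^2.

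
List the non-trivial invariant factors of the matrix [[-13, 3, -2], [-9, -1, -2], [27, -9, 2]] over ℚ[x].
The Jordan structure of A has elementary divisors (x + 4)^2, (x + 4). Arranging the block sizes at each eigenvalue in decreasing order and taking row products gives the invariant factors.

Invariant factors (smallest first, each dividing the next): x + 4, (x + 4)^2.

Check: the last factor (x + 4)^2 is the minimal polynomial, and the product (x + 4)^3 is the characteristic polynomial.

x + 4, (x + 4)^2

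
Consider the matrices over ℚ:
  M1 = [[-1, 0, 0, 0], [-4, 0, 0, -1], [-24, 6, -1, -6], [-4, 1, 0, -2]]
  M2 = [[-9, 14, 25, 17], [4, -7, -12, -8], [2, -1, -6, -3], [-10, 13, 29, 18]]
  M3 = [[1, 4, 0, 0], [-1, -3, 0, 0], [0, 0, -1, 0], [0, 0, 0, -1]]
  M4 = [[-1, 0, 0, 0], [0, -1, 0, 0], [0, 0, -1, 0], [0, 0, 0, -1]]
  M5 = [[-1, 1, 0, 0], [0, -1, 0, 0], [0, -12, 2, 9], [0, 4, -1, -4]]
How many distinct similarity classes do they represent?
3 classes: {M1, M3}, {M2, M5}, {M4}

Characteristic polynomials: χ_{M1} = (x + 1)^4, χ_{M2} = (x + 1)^4, χ_{M3} = (x + 1)^4, χ_{M4} = (x + 1)^4, χ_{M5} = (x + 1)^4.

{M1, M3}: invariant factors x + 1, x + 1, (x + 1)^2.

{M2, M5}: invariant factors (x + 1)^2, (x + 1)^2.

{M4}: invariant factors x + 1, x + 1, x + 1, x + 1.

Matrices are similar if and only if their invariant-factor lists agree; the partition into similarity classes is {M1, M3}, {M2, M5}, {M4}.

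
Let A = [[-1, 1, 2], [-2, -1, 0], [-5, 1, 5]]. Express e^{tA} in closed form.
e^{tA} = [[(-4*t^2 - 2*t + 1)*e^{t}, t*(1 - t)*e^{t}, 2*t*(t + 1)*e^{t}], [2*t*(2*t - 1)*e^{t}, (t^2 - 2*t + 1)*e^{t}, -2*t^2*e^{t}], [t*(-6*t - 5)*e^{t}, t*(2 - 3*t)*e^{t}/2, (3*t^2 + 4*t + 1)*e^{t}]]

A has Jordan form J = [[1, 1, 0], [0, 1, 1], [0, 0, 1]] with A = PJP^{-1}, so e^{tA} = P e^{tJ} P^{-1}.

For a Jordan block J_k(λ), e^{tJ_k(λ)} = e^{λt} · (I + tN + t^2 N^2/2! + ... + t^{k-1} N^{k-1}/(k-1)!) where N is the nilpotent superdiagonal part.

Assembling the blocks and conjugating back gives the entries of e^{tA} as shown above.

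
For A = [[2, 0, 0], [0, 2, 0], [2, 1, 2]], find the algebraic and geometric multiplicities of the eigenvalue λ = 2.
The characteristic polynomial is (x - 2)^3, so the factor x - 2 appears with exponent 3: the algebraic multiplicity is 3.

rank(A - 2I) = 1, so the eigenspace has dimension 3 - 1 = 2: the geometric multiplicity is 2.

Since 2 < 3, A is not diagonalizable.

algebraic multiplicity 3, geometric multiplicity 2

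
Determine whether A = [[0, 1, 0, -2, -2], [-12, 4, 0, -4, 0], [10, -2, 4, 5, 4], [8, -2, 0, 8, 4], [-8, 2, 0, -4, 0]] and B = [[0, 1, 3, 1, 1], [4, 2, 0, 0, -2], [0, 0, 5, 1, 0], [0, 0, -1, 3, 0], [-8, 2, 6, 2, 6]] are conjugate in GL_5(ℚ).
Yes.

Two matrices over a field are similar if and only if they have the same invariant factors.

Both A and B have characteristic polynomial (x - 4)^3(x - 2)^2 and minimal polynomial (x - 4)^2(x - 2)^2. Computing further, both have invariant factors x - 4, (x - 4)^2(x - 2)^2. Hence A and B are similar.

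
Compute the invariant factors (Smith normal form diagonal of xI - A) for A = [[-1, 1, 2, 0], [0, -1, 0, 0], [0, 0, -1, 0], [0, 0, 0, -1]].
The Jordan structure of A has elementary divisors (x + 1)^2, (x + 1), (x + 1). Arranging the block sizes at each eigenvalue in decreasing order and taking row products gives the invariant factors.

Invariant factors (smallest first, each dividing the next): x + 1, x + 1, (x + 1)^2.

Check: the last factor (x + 1)^2 is the minimal polynomial, and the product (x + 1)^4 is the characteristic polynomial.

x + 1, x + 1, (x + 1)^2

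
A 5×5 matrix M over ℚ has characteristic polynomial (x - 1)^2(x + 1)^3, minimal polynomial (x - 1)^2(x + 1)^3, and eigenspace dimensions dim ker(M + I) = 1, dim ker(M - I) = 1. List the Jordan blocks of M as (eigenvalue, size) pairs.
λ = -1: algebraic multiplicity 3 (exponent in χ_M), largest block size 3 (exponent in m_M), 1 block (geometric multiplicity). This forces block sizes [3].
λ = 1: algebraic multiplicity 2 (exponent in χ_M), largest block size 2 (exponent in m_M), 1 block (geometric multiplicity). This forces block sizes [2].

Jordan blocks: (-1, 3), (1, 2)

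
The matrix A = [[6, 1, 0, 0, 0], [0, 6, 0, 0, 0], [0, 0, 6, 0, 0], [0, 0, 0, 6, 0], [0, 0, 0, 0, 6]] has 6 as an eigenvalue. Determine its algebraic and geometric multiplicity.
algebraic multiplicity 5, geometric multiplicity 4

The characteristic polynomial is (x - 6)^5, so the factor x - 6 appears with exponent 5: the algebraic multiplicity is 5.

rank(A - 6I) = 1, so the eigenspace has dimension 5 - 1 = 4: the geometric multiplicity is 4.

Since 4 < 5, A is not diagonalizable.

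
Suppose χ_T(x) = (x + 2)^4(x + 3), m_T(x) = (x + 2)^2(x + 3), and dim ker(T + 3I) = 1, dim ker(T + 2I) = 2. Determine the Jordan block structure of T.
λ = -3: algebraic multiplicity 1 (exponent in χ_T), largest block size 1 (exponent in m_T), 1 block (geometric multiplicity). This forces block sizes [1].
λ = -2: algebraic multiplicity 4 (exponent in χ_T), largest block size 2 (exponent in m_T), 2 blocks (geometric multiplicity). These force block sizes [2, 2].

Jordan blocks: (-3, 1), (-2, 2), (-2, 2)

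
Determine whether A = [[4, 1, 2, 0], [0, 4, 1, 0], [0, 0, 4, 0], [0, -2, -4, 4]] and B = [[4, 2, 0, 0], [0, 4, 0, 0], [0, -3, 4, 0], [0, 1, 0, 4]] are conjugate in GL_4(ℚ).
No.

Both have characteristic polynomial (x - 4)^4, but the minimal polynomial of A is (x - 4)^3 while the minimal polynomial of B is (x - 4)^2. The minimal polynomial is a similarity invariant, so A and B are not similar.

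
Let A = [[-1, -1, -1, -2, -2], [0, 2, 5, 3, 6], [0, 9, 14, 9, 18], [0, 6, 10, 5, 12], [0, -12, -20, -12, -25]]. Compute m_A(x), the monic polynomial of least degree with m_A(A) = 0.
m_A(x) = (x + 1)^2

The characteristic polynomial factors as (x + 1)^5. The minimal polynomial is ∏(x - λ)^{k_λ} where k_λ is the size of the largest Jordan block at λ.

For λ = -1: rank(A + I) = 2, and the largest Jordan block has size 2 (the smallest k with rank((A + I)^k) = rank((A + I)^(k+1))).

So m_A(x) = (x + 1)^2.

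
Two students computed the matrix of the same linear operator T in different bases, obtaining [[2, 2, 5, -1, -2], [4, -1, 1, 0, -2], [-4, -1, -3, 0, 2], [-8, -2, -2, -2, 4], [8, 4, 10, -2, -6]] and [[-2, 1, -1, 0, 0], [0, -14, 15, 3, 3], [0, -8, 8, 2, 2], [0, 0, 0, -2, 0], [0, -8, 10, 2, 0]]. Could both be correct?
Yes.

Two matrices over a field are similar if and only if they have the same invariant factors.

Both A and B have characteristic polynomial (x + 2)^5 and minimal polynomial (x + 2)^3. Computing further, both have invariant factors x + 2, x + 2, (x + 2)^3. Hence A and B are similar.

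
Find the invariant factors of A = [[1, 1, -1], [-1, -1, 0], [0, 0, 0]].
The Jordan structure of A has elementary divisors x^3. Arranging the block sizes at each eigenvalue in decreasing order and taking row products gives the invariant factors.

Invariant factors (smallest first, each dividing the next): x^3.

Check: the last factor x^3 is the minimal polynomial, and the product x^3 is the characteristic polynomial.

x^3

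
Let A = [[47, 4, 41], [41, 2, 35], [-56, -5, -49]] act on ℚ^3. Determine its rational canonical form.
R = [[0, 0, 2], [1, 0, 0], [0, 1, 0]]

The invariant factors of A (the non-unit diagonal entries of the Smith normal form of xI - A over ℚ[x]) are x^3 - 2, each dividing the next. The characteristic polynomial is their product, x^3 - 2.

The rational canonical form is the block-diagonal matrix of companion matrices C(f_i):
R = [[0, 0, 2], [1, 0, 0], [0, 1, 0]].

Note the characteristic polynomial does not split into linear factors over ℚ, so A has no Jordan form over ℚ; the rational canonical form exists over any field.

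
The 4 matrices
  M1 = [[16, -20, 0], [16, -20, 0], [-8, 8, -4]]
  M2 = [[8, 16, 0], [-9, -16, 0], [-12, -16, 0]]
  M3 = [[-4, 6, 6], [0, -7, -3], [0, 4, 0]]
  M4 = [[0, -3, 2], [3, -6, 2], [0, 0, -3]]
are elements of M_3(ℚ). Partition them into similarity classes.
Characteristic polynomials: χ_{M1} = x(x + 4)^2, χ_{M2} = x(x + 4)^2, χ_{M3} = (x + 3)(x + 4)^2, χ_{M4} = (x + 3)^3.

{M1}: invariant factors x + 4, x(x + 4).

{M2}: invariant factors x(x + 4)^2.

{M3}: invariant factors x + 4, (x + 3)(x + 4).

{M4}: invariant factors x + 3, (x + 3)^2.

Matrices are similar if and only if their invariant-factor lists agree; the partition into similarity classes is {M1}, {M2}, {M3}, {M4}.

4 classes: {M1}, {M2}, {M3}, {M4}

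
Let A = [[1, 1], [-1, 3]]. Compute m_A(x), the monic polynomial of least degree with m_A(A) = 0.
The characteristic polynomial factors as (x - 2)^2. The minimal polynomial is ∏(x - λ)^{k_λ} where k_λ is the size of the largest Jordan block at λ.

For λ = 2: rank(A - 2I) = 1, and the largest Jordan block has size 2 (the smallest k with rank((A - 2I)^k) = rank((A - 2I)^(k+1))).

So m_A(x) = (x - 2)^2.

m_A(x) = (x - 2)^2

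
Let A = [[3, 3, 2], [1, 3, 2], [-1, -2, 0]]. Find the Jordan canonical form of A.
J = [[2, 1, 0], [0, 2, 1], [0, 0, 2]]

The characteristic polynomial is det(xI - A) = (x - 2)^3, so the eigenvalues are 2 (algebraic multiplicity 3).

For λ = 2: rank(A - 2I) = 2, rank((A - 2I)^2) = 1, rank((A - 2I)^3) = 0. The eigenspace has dimension 3 - 2 = 1, so there is 1 Jordan block; the rank sequence gives block sizes [3].

Assembling the blocks gives the Jordan form J above.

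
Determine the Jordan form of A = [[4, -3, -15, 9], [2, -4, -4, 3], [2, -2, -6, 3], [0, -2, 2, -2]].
The characteristic polynomial is det(xI - A) = (x + 2)^4, so the eigenvalues are -2 (algebraic multiplicity 4).

For λ = -2: rank(A + 2I) = 2, rank((A + 2I)^2) = 0. The eigenspace has dimension 4 - 2 = 2, so there are 2 Jordan blocks; the rank sequence gives block sizes [2, 2].

Assembling the blocks gives the Jordan form J above.

J = [[-2, 1, 0, 0], [0, -2, 0, 0], [0, 0, -2, 1], [0, 0, 0, -2]]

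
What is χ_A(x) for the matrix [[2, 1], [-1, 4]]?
xI - A = [[x - 2, -1], [1, x - 4]].

Expanding det(xI - A) along the first row:
det(xI - A) = + (x - 2)·det([[x - 4]]) - (-1)·det([[1]]).

Evaluating gives χ_A(x) = x^2 - 6x + 9 = (x - 3)^2.

χ_A(x) = (x - 3)^2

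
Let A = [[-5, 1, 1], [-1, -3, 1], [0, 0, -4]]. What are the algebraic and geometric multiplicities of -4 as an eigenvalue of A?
The characteristic polynomial is (x + 4)^3, so the factor x + 4 appears with exponent 3: the algebraic multiplicity is 3.

rank(A + 4I) = 1, so the eigenspace has dimension 3 - 1 = 2: the geometric multiplicity is 2.

Since 2 < 3, A is not diagonalizable.

algebraic multiplicity 3, geometric multiplicity 2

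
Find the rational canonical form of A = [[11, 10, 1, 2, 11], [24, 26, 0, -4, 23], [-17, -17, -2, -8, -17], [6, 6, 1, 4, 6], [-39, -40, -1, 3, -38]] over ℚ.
R = [[0, -1, 0, 0, 0], [1, 3, 0, 0, 0], [0, 0, 0, 0, -5], [0, 0, 1, 0, 14], [0, 0, 0, 1, -2]]

The invariant factors of A (the non-unit diagonal entries of the Smith normal form of xI - A over ℚ[x]) are x^2 - 3x + 1, (x + 5)(x^2 - 3x + 1), each dividing the next. The characteristic polynomial is their product, (x + 5)(x^2 - 3x + 1)^2.

The rational canonical form is the block-diagonal matrix of companion matrices C(f_i):
R = [[0, -1, 0, 0, 0], [1, 3, 0, 0, 0], [0, 0, 0, 0, -5], [0, 0, 1, 0, 14], [0, 0, 0, 1, -2]].

Note the characteristic polynomial does not split into linear factors over ℚ, so A has no Jordan form over ℚ; the rational canonical form exists over any field.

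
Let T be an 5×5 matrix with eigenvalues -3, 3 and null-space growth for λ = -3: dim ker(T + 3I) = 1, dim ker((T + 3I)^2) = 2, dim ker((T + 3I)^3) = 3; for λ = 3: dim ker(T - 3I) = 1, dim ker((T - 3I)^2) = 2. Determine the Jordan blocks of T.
Jordan blocks: (-3, 3), (3, 2)

λ = -3: successive nullity increments [1, 1, 1] count blocks of size ≥ k; block sizes are [3].
λ = 3: successive nullity increments [1, 1] count blocks of size ≥ k; block sizes are [2].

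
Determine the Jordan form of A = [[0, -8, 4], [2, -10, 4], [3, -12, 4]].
J = [[-2, 1, 0], [0, -2, 0], [0, 0, -2]]

The characteristic polynomial is det(xI - A) = (x + 2)^3, so the eigenvalues are -2 (algebraic multiplicity 3).

For λ = -2: rank(A + 2I) = 1, rank((A + 2I)^2) = 0. The eigenspace has dimension 3 - 1 = 2, so there are 2 Jordan blocks; the rank sequence gives block sizes [2, 1].

Assembling the blocks gives the Jordan form J above.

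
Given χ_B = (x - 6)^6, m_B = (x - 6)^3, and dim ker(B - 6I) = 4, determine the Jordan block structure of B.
Jordan blocks: (6, 3), (6, 1), (6, 1), (6, 1)

λ = 6: algebraic multiplicity 6 (exponent in χ_B), largest block size 3 (exponent in m_B), 4 blocks (geometric multiplicity). These force block sizes [3, 1, 1, 1].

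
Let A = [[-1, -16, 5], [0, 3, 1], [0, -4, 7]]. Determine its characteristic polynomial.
xI - A = [[x + 1, 16, -5], [0, x - 3, -1], [0, 4, x - 7]].

Expanding det(xI - A) along the first row:
det(xI - A) = + (x + 1)·det([[x - 3, -1], [4, x - 7]]) - (16)·det([[0, -1], [0, x - 7]]) + (-5)·det([[0, x - 3], [0, 4]]).

Evaluating gives χ_A(x) = x^3 - 9x^2 + 15x + 25 = (x - 5)^2(x + 1).

χ_A(x) = (x - 5)^2(x + 1)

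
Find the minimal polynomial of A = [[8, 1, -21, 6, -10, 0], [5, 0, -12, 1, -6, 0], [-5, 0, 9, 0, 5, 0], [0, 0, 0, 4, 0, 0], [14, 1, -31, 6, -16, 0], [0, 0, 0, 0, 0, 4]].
The characteristic polynomial factors as (x - 4)^3(x + 1)^3. The minimal polynomial is ∏(x - λ)^{k_λ} where k_λ is the size of the largest Jordan block at λ.

For λ = -1: rank(A + I) = 5, and the largest Jordan block has size 3 (the smallest k with rank((A + I)^k) = rank((A + I)^(k+1))).
For λ = 4: rank(A - 4I) = 3, and the largest Jordan block has size 1 (the smallest k with rank((A - 4I)^k) = rank((A - 4I)^(k+1))).

So m_A(x) = (x - 4)(x + 1)^3.

m_A(x) = (x - 4)(x + 1)^3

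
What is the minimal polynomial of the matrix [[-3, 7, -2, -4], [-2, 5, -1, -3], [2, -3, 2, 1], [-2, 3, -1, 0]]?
The characteristic polynomial factors as (x - 1)^4. The minimal polynomial is ∏(x - λ)^{k_λ} where k_λ is the size of the largest Jordan block at λ.

For λ = 1: rank(A - I) = 2, and the largest Jordan block has size 3 (the smallest k with rank((A - I)^k) = rank((A - I)^(k+1))).

So m_A(x) = (x - 1)^3.

m_A(x) = (x - 1)^3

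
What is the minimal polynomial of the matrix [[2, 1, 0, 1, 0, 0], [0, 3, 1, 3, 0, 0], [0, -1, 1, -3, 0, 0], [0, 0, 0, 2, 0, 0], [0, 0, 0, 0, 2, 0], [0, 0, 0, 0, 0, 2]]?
The characteristic polynomial factors as (x - 2)^6. The minimal polynomial is ∏(x - λ)^{k_λ} where k_λ is the size of the largest Jordan block at λ.

For λ = 2: rank(A - 2I) = 2, and the largest Jordan block has size 3 (the smallest k with rank((A - 2I)^k) = rank((A - 2I)^(k+1))).

So m_A(x) = (x - 2)^3.

m_A(x) = (x - 2)^3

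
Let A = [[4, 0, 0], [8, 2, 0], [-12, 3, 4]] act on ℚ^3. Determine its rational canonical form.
The invariant factors of A (the non-unit diagonal entries of the Smith normal form of xI - A over ℚ[x]) are x - 4, (x - 4)(x - 2), each dividing the next. The characteristic polynomial is their product, (x - 4)^2(x - 2).

The rational canonical form is the block-diagonal matrix of companion matrices C(f_i):
R = [[4, 0, 0], [0, 0, -8], [0, 1, 6]].

R = [[4, 0, 0], [0, 0, -8], [0, 1, 6]]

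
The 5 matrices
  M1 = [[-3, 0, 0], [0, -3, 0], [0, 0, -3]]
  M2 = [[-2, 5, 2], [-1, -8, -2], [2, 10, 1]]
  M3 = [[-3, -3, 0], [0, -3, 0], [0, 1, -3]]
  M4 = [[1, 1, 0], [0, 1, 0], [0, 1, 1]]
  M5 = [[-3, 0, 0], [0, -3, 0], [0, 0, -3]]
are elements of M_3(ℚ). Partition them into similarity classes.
Characteristic polynomials: χ_{M1} = (x + 3)^3, χ_{M2} = (x + 3)^3, χ_{M3} = (x + 3)^3, χ_{M4} = (x - 1)^3, χ_{M5} = (x + 3)^3.

{M1, M5}: invariant factors x + 3, x + 3, x + 3.

{M2, M3}: invariant factors x + 3, (x + 3)^2.

{M4}: invariant factors x - 1, (x - 1)^2.

Matrices are similar if and only if their invariant-factor lists agree; the partition into similarity classes is {M1, M5}, {M2, M3}, {M4}.

3 classes: {M1, M5}, {M2, M3}, {M4}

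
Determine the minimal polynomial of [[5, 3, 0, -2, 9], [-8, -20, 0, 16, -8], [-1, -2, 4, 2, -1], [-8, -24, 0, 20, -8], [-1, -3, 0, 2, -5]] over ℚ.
m_A(x) = (x - 4)^2(x + 4)^2

The characteristic polynomial factors as (x - 4)^3(x + 4)^2. The minimal polynomial is ∏(x - λ)^{k_λ} where k_λ is the size of the largest Jordan block at λ.

For λ = -4: rank(A + 4I) = 4, and the largest Jordan block has size 2 (the smallest k with rank((A + 4I)^k) = rank((A + 4I)^(k+1))).
For λ = 4: rank(A - 4I) = 3, and the largest Jordan block has size 2 (the smallest k with rank((A - 4I)^k) = rank((A - 4I)^(k+1))).

So m_A(x) = (x - 4)^2(x + 4)^2.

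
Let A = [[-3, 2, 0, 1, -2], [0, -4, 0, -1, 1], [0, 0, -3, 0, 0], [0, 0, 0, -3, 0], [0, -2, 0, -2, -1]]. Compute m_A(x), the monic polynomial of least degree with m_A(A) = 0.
The characteristic polynomial factors as (x + 2)(x + 3)^4. The minimal polynomial is ∏(x - λ)^{k_λ} where k_λ is the size of the largest Jordan block at λ.

For λ = -3: rank(A + 3I) = 2, and the largest Jordan block has size 2 (the smallest k with rank((A + 3I)^k) = rank((A + 3I)^(k+1))).
For λ = -2: rank(A + 2I) = 4, and the largest Jordan block has size 1 (the smallest k with rank((A + 2I)^k) = rank((A + 2I)^(k+1))).

So m_A(x) = (x + 2)(x + 3)^2.

m_A(x) = (x + 2)(x + 3)^2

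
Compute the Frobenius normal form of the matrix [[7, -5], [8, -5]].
The invariant factors of A (the non-unit diagonal entries of the Smith normal form of xI - A over ℚ[x]) are x^2 - 2x + 5, each dividing the next. The characteristic polynomial is their product, x^2 - 2x + 5.

The rational canonical form is the block-diagonal matrix of companion matrices C(f_i):
R = [[0, -5], [1, 2]].

Note the characteristic polynomial does not split into linear factors over ℚ, so A has no Jordan form over ℚ; the rational canonical form exists over any field.

R = [[0, -5], [1, 2]]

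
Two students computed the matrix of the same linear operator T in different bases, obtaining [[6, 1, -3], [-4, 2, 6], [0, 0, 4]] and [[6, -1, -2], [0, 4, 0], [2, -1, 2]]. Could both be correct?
Yes.

Two matrices over a field are similar if and only if they have the same invariant factors.

Both A and B have characteristic polynomial (x - 4)^3 and minimal polynomial (x - 4)^2. Computing further, both have invariant factors x - 4, (x - 4)^2. Hence A and B are similar.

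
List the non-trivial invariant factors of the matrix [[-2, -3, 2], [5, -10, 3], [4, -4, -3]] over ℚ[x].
(x + 5)^3

The Jordan structure of A has elementary divisors (x + 5)^3. Arranging the block sizes at each eigenvalue in decreasing order and taking row products gives the invariant factors.

Invariant factors (smallest first, each dividing the next): (x + 5)^3.

Check: the last factor (x + 5)^3 is the minimal polynomial, and the product (x + 5)^3 is the characteristic polynomial.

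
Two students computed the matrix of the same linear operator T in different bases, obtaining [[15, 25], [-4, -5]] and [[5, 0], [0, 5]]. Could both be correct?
Both have characteristic polynomial (x - 5)^2, but the minimal polynomial of A is (x - 5)^2 while the minimal polynomial of B is x - 5. The minimal polynomial is a similarity invariant, so A and B are not similar.

No.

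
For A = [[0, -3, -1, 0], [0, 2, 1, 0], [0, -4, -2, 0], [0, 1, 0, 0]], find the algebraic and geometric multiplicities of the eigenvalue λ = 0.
The characteristic polynomial is x^4, so the factor x appears with exponent 4: the algebraic multiplicity is 4.

rank(A) = 2, so the eigenspace has dimension 4 - 2 = 2: the geometric multiplicity is 2.

Since 2 < 4, A is not diagonalizable.

algebraic multiplicity 4, geometric multiplicity 2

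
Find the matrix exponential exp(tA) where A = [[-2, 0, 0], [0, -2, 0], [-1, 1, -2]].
e^{tA} = [[e^{-2*t}, 0, 0], [0, e^{-2*t}, 0], [-t*e^{-2*t}, t*e^{-2*t}, e^{-2*t}]]

A has Jordan form J = [[-2, 1, 0], [0, -2, 0], [0, 0, -2]] with A = PJP^{-1}, so e^{tA} = P e^{tJ} P^{-1}.

For a Jordan block J_k(λ), e^{tJ_k(λ)} = e^{λt} · (I + tN + t^2 N^2/2! + ... + t^{k-1} N^{k-1}/(k-1)!) where N is the nilpotent superdiagonal part.

Assembling the blocks and conjugating back gives the entries of e^{tA} as shown above.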